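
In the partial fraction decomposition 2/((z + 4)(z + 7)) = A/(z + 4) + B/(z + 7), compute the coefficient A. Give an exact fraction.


Step 1: Multiply both sides by (z + 4) and set z = -4
Step 2: A = 2 / (-4 + 7)
Step 3: A = 2 / 3
Step 4: A = 2/3

2/3


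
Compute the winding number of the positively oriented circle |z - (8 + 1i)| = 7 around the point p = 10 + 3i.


Step 1: Center c = (8, 1), radius = 7
Step 2: |p - c|^2 = 2^2 + 2^2 = 8
Step 3: r^2 = 49
Step 4: |p-c| < r so winding number = 1

1


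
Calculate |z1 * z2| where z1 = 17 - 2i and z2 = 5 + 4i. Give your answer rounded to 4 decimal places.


Step 1: |z1| = sqrt(17^2 + (-2)^2) = sqrt(293)
Step 2: |z2| = sqrt(5^2 + 4^2) = sqrt(41)
Step 3: |z1*z2| = |z1|*|z2| = sqrt(293) * sqrt(41) = sqrt(293 * 41) = sqrt(12013)
Step 4: = 109.6038

109.6038


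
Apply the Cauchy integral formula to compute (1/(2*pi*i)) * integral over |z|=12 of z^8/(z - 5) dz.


Step 1: f(z) = z^8, a = 5 is inside |z| = 12
Step 2: By Cauchy integral formula: (1/(2pi*i)) * integral = f(a)
Step 3: f(5) = 5^8 = 390625

390625


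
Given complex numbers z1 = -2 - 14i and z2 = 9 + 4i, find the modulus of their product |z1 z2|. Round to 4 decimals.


Step 1: |z1| = sqrt((-2)^2 + (-14)^2) = sqrt(200)
Step 2: |z2| = sqrt(9^2 + 4^2) = sqrt(97)
Step 3: |z1*z2| = |z1|*|z2| = sqrt(200) * sqrt(97) = sqrt(200 * 97) = sqrt(19400)
Step 4: = 139.2839

139.2839


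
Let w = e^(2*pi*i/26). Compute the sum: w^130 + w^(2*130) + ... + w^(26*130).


Step 1: The sum sum_{j=1}^{n} w^(k*j) equals n if n | k, else 0.
Step 2: Here n = 26, k = 130
Step 3: Does n divide k? 26 | 130 -> True
Step 4: Sum = 26

26


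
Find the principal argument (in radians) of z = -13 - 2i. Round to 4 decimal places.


Step 1: z = -13 - 2i
Step 2: arg(z) = atan2(-2, -13)
Step 3: arg(z) = -2.9889

-2.9889


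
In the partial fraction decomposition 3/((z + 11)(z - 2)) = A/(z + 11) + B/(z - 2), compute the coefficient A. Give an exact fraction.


Step 1: Multiply both sides by (z + 11) and set z = -11
Step 2: A = 3 / (-11 - 2)
Step 3: A = 3 / (-13)
Step 4: A = -3/13

-3/13


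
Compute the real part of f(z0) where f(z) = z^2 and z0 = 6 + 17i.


Step 1: z0 = 6 + 17i
Step 2: z0^2 = 6^2 - 17^2 + 204i
Step 3: real part = 36 - 289 = -253

-253


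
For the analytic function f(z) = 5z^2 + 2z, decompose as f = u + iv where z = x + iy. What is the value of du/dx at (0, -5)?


Step 1: f(z) = 5(x+iy)^2 + 2(x+iy) + 0
Step 2: u = 5(x^2 - y^2) + 2x + 0
Step 3: u_x = 10x + 2
Step 4: At (0, -5): u_x = 0 + 2 = 2

2


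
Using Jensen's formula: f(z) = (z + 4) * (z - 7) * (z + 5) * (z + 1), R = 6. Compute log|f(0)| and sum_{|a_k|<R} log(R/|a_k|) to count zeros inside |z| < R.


Jensen's formula: (1/2pi)*integral log|f(Re^it)|dt = log|f(0)| + sum_{|a_k|<R} log(R/|a_k|)
Step 1: f(0) = 4 * (-7) * 5 * 1 = -140
Step 2: log|f(0)| = log|-4| + log|7| + log|-5| + log|-1| = 4.9416
Step 3: Zeros inside |z| < 6: -4, -5, -1
Step 4: Jensen sum = log(6/4) + log(6/5) + log(6/1) = 2.3795
Step 5: n(R) = number of terms in the Jensen sum = count of zeros inside |z| < 6 = 3

3


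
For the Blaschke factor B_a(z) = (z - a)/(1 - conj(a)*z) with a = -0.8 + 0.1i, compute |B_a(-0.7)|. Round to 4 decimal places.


Step 1: Numerator z0 - a = -0.7 - (-0.8 + 0.1i) = 0.1 - 0.1i
Step 2: Denominator 1 - conj(a)*z0 = 1 - (-0.8 - 0.1i)*(-0.7) = 0.44 - 0.07i
Step 3: |z0 - a|^2 = 0.1^2 + (-0.1)^2 = 0.02; |1 - conj(a)*z0|^2 = 0.44^2 + (-0.07)^2 = 0.1985
Step 4: |B_a(-0.7)| = sqrt(0.02 / 0.1985) = sqrt(0.100756)
Step 5: = 0.3174

0.3174


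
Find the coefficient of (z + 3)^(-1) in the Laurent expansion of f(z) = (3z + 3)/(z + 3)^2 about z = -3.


Step 1: Write the numerator in powers of (z + 3): 3z + 3 = 3(z + 3) + (3*(-3) + 3) = 3(z + 3) - 6
Step 2: Divide by (z + 3)^2: f(z) = -6(z + 3)^(-2) + 3(z + 3)^(-1)
Step 3: This finite sum is the Laurent series of f about z = -3.
Step 4: Coefficient of (z + 3)^(-1) = coefficient of (z + 3) in the re-centred numerator = 3

3


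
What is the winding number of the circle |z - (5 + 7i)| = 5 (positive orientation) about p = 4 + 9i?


Step 1: Center c = (5, 7), radius = 5
Step 2: |p - c|^2 = (-1)^2 + 2^2 = 5
Step 3: r^2 = 25
Step 4: |p-c| < r so winding number = 1

1


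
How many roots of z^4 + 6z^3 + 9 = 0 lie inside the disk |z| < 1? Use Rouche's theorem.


Step 1: On |z| = 1 the three terms have sizes |z^4| = 1^4 = 1, |6z^3| = 6*1^3 = 6, |9| = 9
Step 2: The dominant term is g(z) = 9; let h(z) = z^4 + 6z^3 so f = g + h
Step 3: On |z| = 1: |g| = 9 and |h| <= 1 + 6 = 7
Step 4: Since 9 > 7, |h| < |g| on |z| = 1, so by Rouche f has the same number of zeros as g inside |z| < 1
Step 5: g(z) = 9 is a nonzero constant with no zeros inside |z| < 1. Answer = 0

0


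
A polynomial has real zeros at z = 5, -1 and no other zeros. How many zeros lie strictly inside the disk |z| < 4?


Step 1: Check each root:
  z = 5: |5| = 5 >= 4
  z = -1: |-1| = 1 < 4
Step 2: Count = 1

1


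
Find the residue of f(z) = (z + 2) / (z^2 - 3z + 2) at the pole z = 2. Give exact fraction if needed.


Step 1: Q(z) = z^2 - 3z + 2 = (z - 2)(z - 1)
Step 2: Q'(z) = 2z - 3
Step 3: Q'(2) = 1, P(2) = 4
Step 4: Res = P(2)/Q'(2) = 4/1 = 4

4


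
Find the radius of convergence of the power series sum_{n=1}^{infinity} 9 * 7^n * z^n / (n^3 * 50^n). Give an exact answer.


Step 1: General term a_n = 9 * 7^n / (n^3 * 50^n)
Step 2: By the root test, |a_n|^(1/n) = 9^(1/n) * 7 / (n^(3/n) * 50) -> 7/50 as n -> infinity (since 9^(1/n) -> 1 and n^(3/n) -> 1)
Step 3: R = 1/lim|a_n|^(1/n) = 50/7

50/7


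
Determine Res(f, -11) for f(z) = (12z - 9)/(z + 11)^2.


Step 1: Pole of order 2 at z = -11
Step 2: Res = lim d/dz [(z + 11)^2 * f(z)] as z -> -11
Step 3: (z + 11)^2 * f(z) = 12z - 9
Step 4: d/dz[12z - 9] = 12

12


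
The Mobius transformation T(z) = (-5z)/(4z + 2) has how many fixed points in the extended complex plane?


Step 1: Fixed points satisfy T(z) = z
Step 2: 4z^2 + 7z = 0
Step 3: Discriminant = 7^2 - 4*4*0 = 49
Step 4: Number of fixed points = 2

2


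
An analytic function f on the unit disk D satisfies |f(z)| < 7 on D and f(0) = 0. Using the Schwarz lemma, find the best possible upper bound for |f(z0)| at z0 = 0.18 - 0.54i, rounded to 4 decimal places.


Step 1: g = f/7 maps D -> D with g(0) = 0, so by the Schwarz lemma |g(z)| <= |z|, i.e. |f(z)| <= 7|z|; this is sharp (f(z) = 7z).
Step 2: |z0|^2 = 0.18^2 + (-0.54)^2 = 0.324
Step 3: |z0| = sqrt(0.324) = 0.56921
Step 4: Best bound = 7 * |z0| = 7 * 0.56921 = 3.9845

3.9845


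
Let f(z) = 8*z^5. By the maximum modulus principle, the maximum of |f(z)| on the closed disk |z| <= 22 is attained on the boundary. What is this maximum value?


Step 1: On |z| = 22, |f(z)| = 8 * |z|^5 = 8 * 22^5
Step 2: By maximum modulus principle, maximum is on boundary.
Step 3: Maximum = 8 * 5153632 = 41229056

41229056


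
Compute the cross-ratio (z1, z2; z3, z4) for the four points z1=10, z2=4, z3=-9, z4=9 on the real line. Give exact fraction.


Step 1: (z1-z3)(z2-z4) = 19 * (-5) = -95
Step 2: (z1-z4)(z2-z3) = 1 * 13 = 13
Step 3: Cross-ratio = -95/13 = -95/13

-95/13


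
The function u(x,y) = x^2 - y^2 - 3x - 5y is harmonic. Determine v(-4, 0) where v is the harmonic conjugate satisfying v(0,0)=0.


Step 1: v_x = -u_y = 2y + 5
Step 2: v_y = u_x = 2x - 3
Step 3: v = 2xy + 5x - 3y + C
Step 4: v(0,0) = 0 => C = 0
Step 5: v(-4, 0) = -20

-20


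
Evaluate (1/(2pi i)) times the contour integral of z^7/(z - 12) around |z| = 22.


Step 1: f(z) = z^7, a = 12 is inside |z| = 22
Step 2: By Cauchy integral formula: (1/(2pi*i)) * integral = f(a)
Step 3: f(12) = 12^7 = 35831808

35831808


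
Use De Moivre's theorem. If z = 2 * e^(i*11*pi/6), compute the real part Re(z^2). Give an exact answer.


Step 1: By De Moivre's theorem, z^2 = 2^2 * e^(i*2*11*pi/6) = 4 * (cos(11*pi/3) + i*sin(11*pi/3))
Step 2: |z|^2 = 2^2 = 4
Step 3: Reduce the angle mod 2*pi: 11*pi/3 - 2*pi = 5*pi/3
Step 4: cos(5*pi/3) = 1/2
Step 5: Re(z^2) = 4 * 1/2 = 2

2


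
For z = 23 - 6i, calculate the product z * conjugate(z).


Step 1: conj(z) = 23 + 6i
Step 2: z * conj(z) = 23^2 + (-6)^2
Step 3: = 529 + 36 = 565

565


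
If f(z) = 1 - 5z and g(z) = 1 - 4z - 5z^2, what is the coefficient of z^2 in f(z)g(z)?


Step 1: z^2 term in f*g comes from: (1)*(-5z^2) + (-5z)*(-4z) + (0)*(1)
Step 2: = -5 + 20 + 0
Step 3: = 15

15


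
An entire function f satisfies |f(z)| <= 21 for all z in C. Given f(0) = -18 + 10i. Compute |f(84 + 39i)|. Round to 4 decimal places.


Step 1: By Liouville's theorem, a bounded entire function is constant.
Step 2: f(z) = f(0) = -18 + 10i for all z.
Step 3: |f(w)| = |-18 + 10i| = sqrt(324 + 100)
Step 4: = 20.5913

20.5913


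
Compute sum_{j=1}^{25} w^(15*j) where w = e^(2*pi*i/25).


Step 1: The sum sum_{j=1}^{n} w^(k*j) equals n if n | k, else 0.
Step 2: Here n = 25, k = 15
Step 3: Does n divide k? 25 | 15 -> False
Step 4: Sum = 0

0


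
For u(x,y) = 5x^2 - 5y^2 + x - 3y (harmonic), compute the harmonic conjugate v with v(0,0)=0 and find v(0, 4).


Step 1: v_x = -u_y = 10y + 3
Step 2: v_y = u_x = 10x + 1
Step 3: v = 10xy + 3x + y + C
Step 4: v(0,0) = 0 => C = 0
Step 5: v(0, 4) = 4

4


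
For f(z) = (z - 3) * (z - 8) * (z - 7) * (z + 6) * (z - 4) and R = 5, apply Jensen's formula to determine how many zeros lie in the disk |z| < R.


Jensen's formula: (1/2pi)*integral log|f(Re^it)|dt = log|f(0)| + sum_{|a_k|<R} log(R/|a_k|)
Step 1: f(0) = (-3) * (-8) * (-7) * 6 * (-4) = 4032
Step 2: log|f(0)| = log|3| + log|8| + log|7| + log|-6| + log|4| = 8.302
Step 3: Zeros inside |z| < 5: 3, 4
Step 4: Jensen sum = log(5/3) + log(5/4) = 0.734
Step 5: n(R) = number of terms in the Jensen sum = count of zeros inside |z| < 5 = 2

2


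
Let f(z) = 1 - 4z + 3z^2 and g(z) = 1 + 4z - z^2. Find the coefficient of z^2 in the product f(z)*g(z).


Step 1: z^2 term in f*g comes from: (1)*(-z^2) + (-4z)*(4z) + (3z^2)*(1)
Step 2: = -1 - 16 + 3
Step 3: = -14

-14


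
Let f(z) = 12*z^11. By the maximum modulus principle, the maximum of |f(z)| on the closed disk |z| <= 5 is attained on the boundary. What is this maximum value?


Step 1: On |z| = 5, |f(z)| = 12 * |z|^11 = 12 * 5^11
Step 2: By maximum modulus principle, maximum is on boundary.
Step 3: Maximum = 12 * 48828125 = 585937500

585937500


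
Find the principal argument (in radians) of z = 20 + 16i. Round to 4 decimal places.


Step 1: z = 20 + 16i
Step 2: arg(z) = atan2(16, 20)
Step 3: arg(z) = 0.6747

0.6747


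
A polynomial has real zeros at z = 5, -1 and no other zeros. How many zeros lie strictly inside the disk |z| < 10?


Step 1: Check each root:
  z = 5: |5| = 5 < 10
  z = -1: |-1| = 1 < 10
Step 2: Count = 2

2


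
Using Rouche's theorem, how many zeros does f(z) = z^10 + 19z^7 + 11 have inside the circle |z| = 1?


Step 1: On |z| = 1 the three terms have sizes |z^10| = 1^10 = 1, |19z^7| = 19*1^7 = 19, |11| = 11
Step 2: The dominant term is g(z) = 19z^7; let h(z) = z^10 + 11 so f = g + h
Step 3: On |z| = 1: |g| = 19 and |h| <= 1 + 11 = 12
Step 4: Since 19 > 12, |h| < |g| on |z| = 1, so by Rouche f has the same number of zeros as g inside |z| < 1
Step 5: g(z) = 19z^7 has 7 zeros (at the origin, multiplicity 7) inside |z| < 1. Answer = 7

7


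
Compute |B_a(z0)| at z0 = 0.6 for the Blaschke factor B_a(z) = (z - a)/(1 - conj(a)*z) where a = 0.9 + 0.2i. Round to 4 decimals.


Step 1: Numerator z0 - a = 0.6 - (0.9 + 0.2i) = -0.3 - 0.2i
Step 2: Denominator 1 - conj(a)*z0 = 1 - (0.9 - 0.2i)*0.6 = 0.46 + 0.12i
Step 3: |z0 - a|^2 = (-0.3)^2 + (-0.2)^2 = 0.13; |1 - conj(a)*z0|^2 = 0.46^2 + 0.12^2 = 0.226
Step 4: |B_a(0.6)| = sqrt(0.13 / 0.226) = sqrt(0.575221)
Step 5: = 0.7584

0.7584


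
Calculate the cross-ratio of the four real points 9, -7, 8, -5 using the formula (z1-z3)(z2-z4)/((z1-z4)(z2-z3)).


Step 1: (z1-z3)(z2-z4) = 1 * (-2) = -2
Step 2: (z1-z4)(z2-z3) = 14 * (-15) = -210
Step 3: Cross-ratio = 2/210 = 1/105

1/105


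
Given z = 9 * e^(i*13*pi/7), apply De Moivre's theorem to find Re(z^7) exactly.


Step 1: By De Moivre's theorem, z^7 = 9^7 * e^(i*7*13*pi/7) = 4782969 * (cos(13*pi) + i*sin(13*pi))
Step 2: |z|^7 = 9^7 = 4782969
Step 3: Reduce the angle mod 2*pi: 13*pi - 12*pi = pi
Step 4: cos(pi) = -1
Step 5: Re(z^7) = 4782969 * (-1) = -4782969

-4782969


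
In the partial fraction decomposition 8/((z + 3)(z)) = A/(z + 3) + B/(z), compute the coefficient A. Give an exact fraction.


Step 1: Multiply both sides by (z + 3) and set z = -3
Step 2: A = 8 / (-3 - 0)
Step 3: A = 8 / (-3)
Step 4: A = -8/3

-8/3


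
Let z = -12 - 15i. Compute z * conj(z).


Step 1: conj(z) = -12 + 15i
Step 2: z * conj(z) = (-12)^2 + (-15)^2
Step 3: = 144 + 225 = 369

369


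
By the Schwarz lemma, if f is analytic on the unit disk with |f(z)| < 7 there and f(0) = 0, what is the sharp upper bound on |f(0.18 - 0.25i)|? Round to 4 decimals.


Step 1: g = f/7 maps D -> D with g(0) = 0, so by the Schwarz lemma |g(z)| <= |z|, i.e. |f(z)| <= 7|z|; this is sharp (f(z) = 7z).
Step 2: |z0|^2 = 0.18^2 + (-0.25)^2 = 0.0949
Step 3: |z0| = sqrt(0.0949) = 0.308058
Step 4: Best bound = 7 * |z0| = 7 * 0.308058 = 2.1564

2.1564


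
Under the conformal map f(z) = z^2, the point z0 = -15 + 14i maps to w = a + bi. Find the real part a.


Step 1: z0 = -15 + 14i
Step 2: z0^2 = (-15)^2 - 14^2 - 420i
Step 3: real part = 225 - 196 = 29

29


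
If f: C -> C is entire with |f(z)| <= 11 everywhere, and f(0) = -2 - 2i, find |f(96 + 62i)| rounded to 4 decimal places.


Step 1: By Liouville's theorem, a bounded entire function is constant.
Step 2: f(z) = f(0) = -2 - 2i for all z.
Step 3: |f(w)| = |-2 - 2i| = sqrt(4 + 4)
Step 4: = 2.8284

2.8284


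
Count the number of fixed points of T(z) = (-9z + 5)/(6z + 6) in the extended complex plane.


Step 1: Fixed points satisfy T(z) = z
Step 2: 6z^2 + 15z - 5 = 0
Step 3: Discriminant = 15^2 - 4*6*(-5) = 345
Step 4: Number of fixed points = 2

2


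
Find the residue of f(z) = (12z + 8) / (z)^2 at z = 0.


Step 1: Pole of order 2 at z = 0
Step 2: Res = lim d/dz [(z)^2 * f(z)] as z -> 0
Step 3: (z)^2 * f(z) = 12z + 8
Step 4: d/dz[12z + 8] = 12

12


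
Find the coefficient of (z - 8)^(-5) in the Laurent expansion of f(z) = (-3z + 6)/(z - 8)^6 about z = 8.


Step 1: Write the numerator in powers of (z - 8): -3z + 6 = -3(z - 8) + (-3*8 + 6) = -3(z - 8) - 18
Step 2: Divide by (z - 8)^6: f(z) = -18(z - 8)^(-6) - 3(z - 8)^(-5)
Step 3: This finite sum is the Laurent series of f about z = 8.
Step 4: Coefficient of (z - 8)^(-5) = coefficient of (z - 8) in the re-centred numerator = -3

-3


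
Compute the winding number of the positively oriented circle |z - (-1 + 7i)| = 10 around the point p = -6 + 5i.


Step 1: Center c = (-1, 7), radius = 10
Step 2: |p - c|^2 = (-5)^2 + (-2)^2 = 29
Step 3: r^2 = 100
Step 4: |p-c| < r so winding number = 1

1


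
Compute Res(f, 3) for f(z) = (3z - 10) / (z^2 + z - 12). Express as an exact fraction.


Step 1: Q(z) = z^2 + z - 12 = (z - 3)(z + 4)
Step 2: Q'(z) = 2z + 1
Step 3: Q'(3) = 7, P(3) = -1
Step 4: Res = P(3)/Q'(3) = -1/7 = -1/7

-1/7


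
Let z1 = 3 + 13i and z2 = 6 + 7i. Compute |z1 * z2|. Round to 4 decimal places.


Step 1: |z1| = sqrt(3^2 + 13^2) = sqrt(178)
Step 2: |z2| = sqrt(6^2 + 7^2) = sqrt(85)
Step 3: |z1*z2| = |z1|*|z2| = sqrt(178) * sqrt(85) = sqrt(178 * 85) = sqrt(15130)
Step 4: = 123.0041

123.0041


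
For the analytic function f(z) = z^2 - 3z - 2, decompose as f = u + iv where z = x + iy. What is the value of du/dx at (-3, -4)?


Step 1: f(z) = (x+iy)^2 - 3(x+iy) - 2
Step 2: u = (x^2 - y^2) - 3x - 2
Step 3: u_x = 2x - 3
Step 4: At (-3, -4): u_x = -6 - 3 = -9

-9


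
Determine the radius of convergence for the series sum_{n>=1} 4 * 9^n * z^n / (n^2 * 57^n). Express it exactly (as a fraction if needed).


Step 1: General term a_n = 4 * 9^n / (n^2 * 57^n)
Step 2: By the root test, |a_n|^(1/n) = 4^(1/n) * 9 / (n^(2/n) * 57) -> 9/57 as n -> infinity (since 4^(1/n) -> 1 and n^(2/n) -> 1)
Step 3: R = 1/lim|a_n|^(1/n) = 57/9 = 19/3

19/3


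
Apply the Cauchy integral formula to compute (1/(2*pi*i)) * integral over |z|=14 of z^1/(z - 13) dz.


Step 1: f(z) = z^1, a = 13 is inside |z| = 14
Step 2: By Cauchy integral formula: (1/(2pi*i)) * integral = f(a)
Step 3: f(13) = 13^1 = 13

13


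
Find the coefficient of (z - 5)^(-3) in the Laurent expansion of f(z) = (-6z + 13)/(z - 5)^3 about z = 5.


Step 1: Write the numerator in powers of (z - 5): -6z + 13 = -6(z - 5) + (-6*5 + 13) = -6(z - 5) - 17
Step 2: Divide by (z - 5)^3: f(z) = -17(z - 5)^(-3) - 6(z - 5)^(-2)
Step 3: This finite sum is the Laurent series of f about z = 5.
Step 4: Coefficient of (z - 5)^(-3) = -6*5 + 13 = -17

-17


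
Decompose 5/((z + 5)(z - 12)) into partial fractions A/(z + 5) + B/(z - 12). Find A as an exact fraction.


Step 1: Multiply both sides by (z + 5) and set z = -5
Step 2: A = 5 / (-5 - 12)
Step 3: A = 5 / (-17)
Step 4: A = -5/17

-5/17


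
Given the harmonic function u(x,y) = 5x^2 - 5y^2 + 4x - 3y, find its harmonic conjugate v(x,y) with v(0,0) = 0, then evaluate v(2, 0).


Step 1: v_x = -u_y = 10y + 3
Step 2: v_y = u_x = 10x + 4
Step 3: v = 10xy + 3x + 4y + C
Step 4: v(0,0) = 0 => C = 0
Step 5: v(2, 0) = 6

6


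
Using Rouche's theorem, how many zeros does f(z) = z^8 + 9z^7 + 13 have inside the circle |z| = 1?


Step 1: On |z| = 1 the three terms have sizes |z^8| = 1^8 = 1, |9z^7| = 9*1^7 = 9, |13| = 13
Step 2: The dominant term is g(z) = 13; let h(z) = z^8 + 9z^7 so f = g + h
Step 3: On |z| = 1: |g| = 13 and |h| <= 1 + 9 = 10
Step 4: Since 13 > 10, |h| < |g| on |z| = 1, so by Rouche f has the same number of zeros as g inside |z| < 1
Step 5: g(z) = 13 is a nonzero constant with no zeros inside |z| < 1. Answer = 0

0


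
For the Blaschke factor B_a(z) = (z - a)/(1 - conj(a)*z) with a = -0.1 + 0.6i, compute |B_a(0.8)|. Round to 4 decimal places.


Step 1: Numerator z0 - a = 0.8 - (-0.1 + 0.6i) = 0.9 - 0.6i
Step 2: Denominator 1 - conj(a)*z0 = 1 - (-0.1 - 0.6i)*0.8 = 1.08 + 0.48i
Step 3: |z0 - a|^2 = 0.9^2 + (-0.6)^2 = 1.17; |1 - conj(a)*z0|^2 = 1.08^2 + 0.48^2 = 1.3968
Step 4: |B_a(0.8)| = sqrt(1.17 / 1.3968) = sqrt(0.837629)
Step 5: = 0.9152

0.9152


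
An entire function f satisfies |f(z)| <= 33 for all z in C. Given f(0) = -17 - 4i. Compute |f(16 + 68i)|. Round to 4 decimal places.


Step 1: By Liouville's theorem, a bounded entire function is constant.
Step 2: f(z) = f(0) = -17 - 4i for all z.
Step 3: |f(w)| = |-17 - 4i| = sqrt(289 + 16)
Step 4: = 17.4642

17.4642


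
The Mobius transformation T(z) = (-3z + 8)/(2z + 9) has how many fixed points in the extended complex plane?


Step 1: Fixed points satisfy T(z) = z
Step 2: 2z^2 + 12z - 8 = 0
Step 3: Discriminant = 12^2 - 4*2*(-8) = 208
Step 4: Number of fixed points = 2

2


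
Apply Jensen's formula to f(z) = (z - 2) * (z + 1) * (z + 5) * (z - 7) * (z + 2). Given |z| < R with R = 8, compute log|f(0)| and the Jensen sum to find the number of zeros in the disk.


Jensen's formula: (1/2pi)*integral log|f(Re^it)|dt = log|f(0)| + sum_{|a_k|<R} log(R/|a_k|)
Step 1: f(0) = (-2) * 1 * 5 * (-7) * 2 = 140
Step 2: log|f(0)| = log|2| + log|-1| + log|-5| + log|7| + log|-2| = 4.9416
Step 3: Zeros inside |z| < 8: 2, -1, -5, 7, -2
Step 4: Jensen sum = log(8/2) + log(8/1) + log(8/5) + log(8/7) + log(8/2) = 5.4556
Step 5: n(R) = number of terms in the Jensen sum = count of zeros inside |z| < 8 = 5

5


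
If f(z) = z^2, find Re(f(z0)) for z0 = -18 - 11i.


Step 1: z0 = -18 - 11i
Step 2: z0^2 = (-18)^2 - (-11)^2 + 396i
Step 3: real part = 324 - 121 = 203

203


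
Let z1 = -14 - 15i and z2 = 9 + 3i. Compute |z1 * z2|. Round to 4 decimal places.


Step 1: |z1| = sqrt((-14)^2 + (-15)^2) = sqrt(421)
Step 2: |z2| = sqrt(9^2 + 3^2) = sqrt(90)
Step 3: |z1*z2| = |z1|*|z2| = sqrt(421) * sqrt(90) = sqrt(421 * 90) = sqrt(37890)
Step 4: = 194.6535

194.6535


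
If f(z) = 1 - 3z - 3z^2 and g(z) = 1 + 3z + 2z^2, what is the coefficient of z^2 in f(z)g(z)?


Step 1: z^2 term in f*g comes from: (1)*(2z^2) + (-3z)*(3z) + (-3z^2)*(1)
Step 2: = 2 - 9 - 3
Step 3: = -10

-10


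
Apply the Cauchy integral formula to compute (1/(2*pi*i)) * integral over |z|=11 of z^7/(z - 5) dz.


Step 1: f(z) = z^7, a = 5 is inside |z| = 11
Step 2: By Cauchy integral formula: (1/(2pi*i)) * integral = f(a)
Step 3: f(5) = 5^7 = 78125

78125


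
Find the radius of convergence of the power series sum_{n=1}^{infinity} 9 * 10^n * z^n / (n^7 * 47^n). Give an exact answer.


Step 1: General term a_n = 9 * 10^n / (n^7 * 47^n)
Step 2: By the root test, |a_n|^(1/n) = 9^(1/n) * 10 / (n^(7/n) * 47) -> 10/47 as n -> infinity (since 9^(1/n) -> 1 and n^(7/n) -> 1)
Step 3: R = 1/lim|a_n|^(1/n) = 47/10

47/10


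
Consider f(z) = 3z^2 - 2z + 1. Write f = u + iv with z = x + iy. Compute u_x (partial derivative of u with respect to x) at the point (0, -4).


Step 1: f(z) = 3(x+iy)^2 - 2(x+iy) + 1
Step 2: u = 3(x^2 - y^2) - 2x + 1
Step 3: u_x = 6x - 2
Step 4: At (0, -4): u_x = 0 - 2 = -2

-2


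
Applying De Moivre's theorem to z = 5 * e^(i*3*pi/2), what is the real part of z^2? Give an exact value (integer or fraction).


Step 1: By De Moivre's theorem, z^2 = 5^2 * e^(i*2*3*pi/2) = 25 * (cos(3*pi) + i*sin(3*pi))
Step 2: |z|^2 = 5^2 = 25
Step 3: Reduce the angle mod 2*pi: 3*pi - 2*pi = pi
Step 4: cos(pi) = -1
Step 5: Re(z^2) = 25 * (-1) = -25

-25


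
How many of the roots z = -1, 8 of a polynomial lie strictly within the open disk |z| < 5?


Step 1: Check each root:
  z = -1: |-1| = 1 < 5
  z = 8: |8| = 8 >= 5
Step 2: Count = 1

1


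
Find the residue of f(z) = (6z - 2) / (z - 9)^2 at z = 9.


Step 1: Pole of order 2 at z = 9
Step 2: Res = lim d/dz [(z - 9)^2 * f(z)] as z -> 9
Step 3: (z - 9)^2 * f(z) = 6z - 2
Step 4: d/dz[6z - 2] = 6

6


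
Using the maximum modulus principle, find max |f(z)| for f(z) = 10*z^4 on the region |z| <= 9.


Step 1: On |z| = 9, |f(z)| = 10 * |z|^4 = 10 * 9^4
Step 2: By maximum modulus principle, maximum is on boundary.
Step 3: Maximum = 10 * 6561 = 65610

65610


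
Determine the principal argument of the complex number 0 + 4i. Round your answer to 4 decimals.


Step 1: z = 0 + 4i
Step 2: arg(z) = atan2(4, 0)
Step 3: arg(z) = 1.5708

1.5708


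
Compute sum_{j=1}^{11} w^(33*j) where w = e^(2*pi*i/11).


Step 1: The sum sum_{j=1}^{n} w^(k*j) equals n if n | k, else 0.
Step 2: Here n = 11, k = 33
Step 3: Does n divide k? 11 | 33 -> True
Step 4: Sum = 11

11


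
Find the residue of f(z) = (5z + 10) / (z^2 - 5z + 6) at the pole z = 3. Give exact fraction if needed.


Step 1: Q(z) = z^2 - 5z + 6 = (z - 3)(z - 2)
Step 2: Q'(z) = 2z - 5
Step 3: Q'(3) = 1, P(3) = 25
Step 4: Res = P(3)/Q'(3) = 25/1 = 25

25


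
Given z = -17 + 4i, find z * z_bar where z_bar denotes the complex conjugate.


Step 1: conj(z) = -17 - 4i
Step 2: z * conj(z) = (-17)^2 + 4^2
Step 3: = 289 + 16 = 305

305


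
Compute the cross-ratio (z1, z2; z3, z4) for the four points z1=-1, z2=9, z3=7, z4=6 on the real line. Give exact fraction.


Step 1: (z1-z3)(z2-z4) = (-8) * 3 = -24
Step 2: (z1-z4)(z2-z3) = (-7) * 2 = -14
Step 3: Cross-ratio = 24/14 = 12/7

12/7


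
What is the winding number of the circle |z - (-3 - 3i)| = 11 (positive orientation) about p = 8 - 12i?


Step 1: Center c = (-3, -3), radius = 11
Step 2: |p - c|^2 = 11^2 + (-9)^2 = 202
Step 3: r^2 = 121
Step 4: |p-c| > r so winding number = 0

0


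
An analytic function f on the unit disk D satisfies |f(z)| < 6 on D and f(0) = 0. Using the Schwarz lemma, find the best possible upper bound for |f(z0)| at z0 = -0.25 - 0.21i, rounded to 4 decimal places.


Step 1: g = f/6 maps D -> D with g(0) = 0, so by the Schwarz lemma |g(z)| <= |z|, i.e. |f(z)| <= 6|z|; this is sharp (f(z) = 6z).
Step 2: |z0|^2 = (-0.25)^2 + (-0.21)^2 = 0.1066
Step 3: |z0| = sqrt(0.1066) = 0.326497
Step 4: Best bound = 6 * |z0| = 6 * 0.326497 = 1.959

1.959


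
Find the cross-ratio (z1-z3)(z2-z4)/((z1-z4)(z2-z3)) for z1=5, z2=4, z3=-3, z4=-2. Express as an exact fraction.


Step 1: (z1-z3)(z2-z4) = 8 * 6 = 48
Step 2: (z1-z4)(z2-z3) = 7 * 7 = 49
Step 3: Cross-ratio = 48/49 = 48/49

48/49


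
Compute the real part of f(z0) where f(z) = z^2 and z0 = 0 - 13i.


Step 1: z0 = 0 - 13i
Step 2: z0^2 = 0^2 - (-13)^2 + 0i
Step 3: real part = 0 - 169 = -169

-169


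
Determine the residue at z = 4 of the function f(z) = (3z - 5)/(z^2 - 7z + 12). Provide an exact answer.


Step 1: Q(z) = z^2 - 7z + 12 = (z - 4)(z - 3)
Step 2: Q'(z) = 2z - 7
Step 3: Q'(4) = 1, P(4) = 7
Step 4: Res = P(4)/Q'(4) = 7/1 = 7

7


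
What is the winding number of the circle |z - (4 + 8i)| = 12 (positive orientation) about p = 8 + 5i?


Step 1: Center c = (4, 8), radius = 12
Step 2: |p - c|^2 = 4^2 + (-3)^2 = 25
Step 3: r^2 = 144
Step 4: |p-c| < r so winding number = 1

1


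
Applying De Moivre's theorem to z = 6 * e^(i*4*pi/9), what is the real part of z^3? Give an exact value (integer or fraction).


Step 1: By De Moivre's theorem, z^3 = 6^3 * e^(i*3*4*pi/9) = 216 * (cos(4*pi/3) + i*sin(4*pi/3))
Step 2: |z|^3 = 6^3 = 216
Step 3: The angle 4*pi/3 already lies in [0, 2*pi)
Step 4: cos(4*pi/3) = -1/2
Step 5: Re(z^3) = 216 * (-1/2) = -108

-108


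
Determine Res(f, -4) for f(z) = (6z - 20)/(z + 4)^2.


Step 1: Pole of order 2 at z = -4
Step 2: Res = lim d/dz [(z + 4)^2 * f(z)] as z -> -4
Step 3: (z + 4)^2 * f(z) = 6z - 20
Step 4: d/dz[6z - 20] = 6

6


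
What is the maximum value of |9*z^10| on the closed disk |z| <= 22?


Step 1: On |z| = 22, |f(z)| = 9 * |z|^10 = 9 * 22^10
Step 2: By maximum modulus principle, maximum is on boundary.
Step 3: Maximum = 9 * 26559922791424 = 239039305122816

239039305122816


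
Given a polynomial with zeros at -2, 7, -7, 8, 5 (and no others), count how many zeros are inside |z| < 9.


Step 1: Check each root:
  z = -2: |-2| = 2 < 9
  z = 7: |7| = 7 < 9
  z = -7: |-7| = 7 < 9
  z = 8: |8| = 8 < 9
  z = 5: |5| = 5 < 9
Step 2: Count = 5

5


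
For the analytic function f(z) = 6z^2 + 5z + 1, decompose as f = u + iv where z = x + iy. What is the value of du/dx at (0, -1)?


Step 1: f(z) = 6(x+iy)^2 + 5(x+iy) + 1
Step 2: u = 6(x^2 - y^2) + 5x + 1
Step 3: u_x = 12x + 5
Step 4: At (0, -1): u_x = 0 + 5 = 5

5


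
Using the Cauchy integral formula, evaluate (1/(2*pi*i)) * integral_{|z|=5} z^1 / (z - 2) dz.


Step 1: f(z) = z^1, a = 2 is inside |z| = 5
Step 2: By Cauchy integral formula: (1/(2pi*i)) * integral = f(a)
Step 3: f(2) = 2^1 = 2

2


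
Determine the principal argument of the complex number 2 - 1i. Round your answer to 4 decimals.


Step 1: z = 2 - 1i
Step 2: arg(z) = atan2(-1, 2)
Step 3: arg(z) = -0.4636

-0.4636


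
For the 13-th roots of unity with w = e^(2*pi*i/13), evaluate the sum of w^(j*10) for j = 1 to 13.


Step 1: The sum sum_{j=1}^{n} w^(k*j) equals n if n | k, else 0.
Step 2: Here n = 13, k = 10
Step 3: Does n divide k? 13 | 10 -> False
Step 4: Sum = 0

0


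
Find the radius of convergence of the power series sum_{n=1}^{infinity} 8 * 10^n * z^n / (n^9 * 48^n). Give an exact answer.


Step 1: General term a_n = 8 * 10^n / (n^9 * 48^n)
Step 2: By the root test, |a_n|^(1/n) = 8^(1/n) * 10 / (n^(9/n) * 48) -> 10/48 as n -> infinity (since 8^(1/n) -> 1 and n^(9/n) -> 1)
Step 3: R = 1/lim|a_n|^(1/n) = 48/10 = 24/5

24/5


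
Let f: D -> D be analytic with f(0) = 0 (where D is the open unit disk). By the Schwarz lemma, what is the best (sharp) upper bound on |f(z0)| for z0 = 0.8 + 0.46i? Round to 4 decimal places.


Step 1: Schwarz lemma: if f: D -> D is analytic with f(0) = 0, then |f(z)| <= |z| for all z in D, and this is sharp (f(z) = z).
Step 2: |z0|^2 = 0.8^2 + 0.46^2 = 0.8516
Step 3: |z0| = sqrt(0.8516) = 0.922822
Step 4: Best bound = |z0| = 0.9228

0.9228


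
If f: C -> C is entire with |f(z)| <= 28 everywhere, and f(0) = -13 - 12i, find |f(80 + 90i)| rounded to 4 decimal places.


Step 1: By Liouville's theorem, a bounded entire function is constant.
Step 2: f(z) = f(0) = -13 - 12i for all z.
Step 3: |f(w)| = |-13 - 12i| = sqrt(169 + 144)
Step 4: = 17.6918

17.6918


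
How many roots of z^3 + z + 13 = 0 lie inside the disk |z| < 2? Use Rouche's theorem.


Step 1: On |z| = 2 the three terms have sizes |z^3| = 2^3 = 8, |z| = 2, |13| = 13
Step 2: The dominant term is g(z) = 13; let h(z) = z^3 + z so f = g + h
Step 3: On |z| = 2: |g| = 13 and |h| <= 8 + 2 = 10
Step 4: Since 13 > 10, |h| < |g| on |z| = 2, so by Rouche f has the same number of zeros as g inside |z| < 2
Step 5: g(z) = 13 is a nonzero constant with no zeros inside |z| < 2. Answer = 0

0


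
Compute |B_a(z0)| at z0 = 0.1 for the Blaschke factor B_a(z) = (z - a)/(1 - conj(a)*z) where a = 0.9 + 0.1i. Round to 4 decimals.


Step 1: Numerator z0 - a = 0.1 - (0.9 + 0.1i) = -0.8 - 0.1i
Step 2: Denominator 1 - conj(a)*z0 = 1 - (0.9 - 0.1i)*0.1 = 0.91 + 0.01i
Step 3: |z0 - a|^2 = (-0.8)^2 + (-0.1)^2 = 0.65; |1 - conj(a)*z0|^2 = 0.91^2 + 0.01^2 = 0.8282
Step 4: |B_a(0.1)| = sqrt(0.65 / 0.8282) = sqrt(0.784835)
Step 5: = 0.8859

0.8859


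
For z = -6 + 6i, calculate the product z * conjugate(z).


Step 1: conj(z) = -6 - 6i
Step 2: z * conj(z) = (-6)^2 + 6^2
Step 3: = 36 + 36 = 72

72


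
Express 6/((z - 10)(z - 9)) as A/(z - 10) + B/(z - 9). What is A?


Step 1: Multiply both sides by (z - 10) and set z = 10
Step 2: A = 6 / (10 - 9)
Step 3: A = 6 / 1
Step 4: A = 6

6


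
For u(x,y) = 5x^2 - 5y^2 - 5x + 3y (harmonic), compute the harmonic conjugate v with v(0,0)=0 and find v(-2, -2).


Step 1: v_x = -u_y = 10y - 3
Step 2: v_y = u_x = 10x - 5
Step 3: v = 10xy - 3x - 5y + C
Step 4: v(0,0) = 0 => C = 0
Step 5: v(-2, -2) = 56

56


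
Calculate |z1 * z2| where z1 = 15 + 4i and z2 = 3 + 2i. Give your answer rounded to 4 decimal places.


Step 1: |z1| = sqrt(15^2 + 4^2) = sqrt(241)
Step 2: |z2| = sqrt(3^2 + 2^2) = sqrt(13)
Step 3: |z1*z2| = |z1|*|z2| = sqrt(241) * sqrt(13) = sqrt(241 * 13) = sqrt(3133)
Step 4: = 55.9732

55.9732


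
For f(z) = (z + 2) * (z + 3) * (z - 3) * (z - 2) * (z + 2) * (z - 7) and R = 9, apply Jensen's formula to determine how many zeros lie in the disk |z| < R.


Jensen's formula: (1/2pi)*integral log|f(Re^it)|dt = log|f(0)| + sum_{|a_k|<R} log(R/|a_k|)
Step 1: f(0) = 2 * 3 * (-3) * (-2) * 2 * (-7) = -504
Step 2: log|f(0)| = log|-2| + log|-3| + log|3| + log|2| + log|-2| + log|7| = 6.2226
Step 3: Zeros inside |z| < 9: -2, -3, 3, 2, -2, 7
Step 4: Jensen sum = log(9/2) + log(9/3) + log(9/3) + log(9/2) + log(9/2) + log(9/7) = 6.9608
Step 5: n(R) = number of terms in the Jensen sum = count of zeros inside |z| < 9 = 6

6


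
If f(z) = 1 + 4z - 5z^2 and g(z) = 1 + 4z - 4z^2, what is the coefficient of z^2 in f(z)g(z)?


Step 1: z^2 term in f*g comes from: (1)*(-4z^2) + (4z)*(4z) + (-5z^2)*(1)
Step 2: = -4 + 16 - 5
Step 3: = 7

7


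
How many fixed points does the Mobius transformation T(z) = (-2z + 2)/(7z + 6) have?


Step 1: Fixed points satisfy T(z) = z
Step 2: 7z^2 + 8z - 2 = 0
Step 3: Discriminant = 8^2 - 4*7*(-2) = 120
Step 4: Number of fixed points = 2

2


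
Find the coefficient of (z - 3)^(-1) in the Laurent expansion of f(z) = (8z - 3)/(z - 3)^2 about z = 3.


Step 1: Write the numerator in powers of (z - 3): 8z - 3 = 8(z - 3) + (8*3 - 3) = 8(z - 3) + 21
Step 2: Divide by (z - 3)^2: f(z) = 21(z - 3)^(-2) + 8(z - 3)^(-1)
Step 3: This finite sum is the Laurent series of f about z = 3.
Step 4: Coefficient of (z - 3)^(-1) = coefficient of (z - 3) in the re-centred numerator = 8

8


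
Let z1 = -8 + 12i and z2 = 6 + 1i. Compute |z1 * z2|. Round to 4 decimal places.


Step 1: |z1| = sqrt((-8)^2 + 12^2) = sqrt(208)
Step 2: |z2| = sqrt(6^2 + 1^2) = sqrt(37)
Step 3: |z1*z2| = |z1|*|z2| = sqrt(208) * sqrt(37) = sqrt(208 * 37) = sqrt(7696)
Step 4: = 87.7268

87.7268


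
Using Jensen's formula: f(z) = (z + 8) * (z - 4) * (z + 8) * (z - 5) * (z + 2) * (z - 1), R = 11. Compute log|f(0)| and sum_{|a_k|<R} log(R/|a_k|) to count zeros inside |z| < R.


Jensen's formula: (1/2pi)*integral log|f(Re^it)|dt = log|f(0)| + sum_{|a_k|<R} log(R/|a_k|)
Step 1: f(0) = 8 * (-4) * 8 * (-5) * 2 * (-1) = -2560
Step 2: log|f(0)| = log|-8| + log|4| + log|-8| + log|5| + log|-2| + log|1| = 7.8478
Step 3: Zeros inside |z| < 11: -8, 4, -8, 5, -2, 1
Step 4: Jensen sum = log(11/8) + log(11/4) + log(11/8) + log(11/5) + log(11/2) + log(11/1) = 6.5396
Step 5: n(R) = number of terms in the Jensen sum = count of zeros inside |z| < 11 = 6

6


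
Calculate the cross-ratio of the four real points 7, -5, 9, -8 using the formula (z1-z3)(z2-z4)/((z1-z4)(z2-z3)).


Step 1: (z1-z3)(z2-z4) = (-2) * 3 = -6
Step 2: (z1-z4)(z2-z3) = 15 * (-14) = -210
Step 3: Cross-ratio = 6/210 = 1/35

1/35


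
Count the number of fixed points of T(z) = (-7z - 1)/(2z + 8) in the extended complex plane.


Step 1: Fixed points satisfy T(z) = z
Step 2: 2z^2 + 15z + 1 = 0
Step 3: Discriminant = 15^2 - 4*2*1 = 217
Step 4: Number of fixed points = 2

2


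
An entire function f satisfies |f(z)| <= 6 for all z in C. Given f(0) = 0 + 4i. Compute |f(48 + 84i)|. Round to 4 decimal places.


Step 1: By Liouville's theorem, a bounded entire function is constant.
Step 2: f(z) = f(0) = 0 + 4i for all z.
Step 3: |f(w)| = |0 + 4i| = sqrt(0 + 16)
Step 4: = 4.0

4.0


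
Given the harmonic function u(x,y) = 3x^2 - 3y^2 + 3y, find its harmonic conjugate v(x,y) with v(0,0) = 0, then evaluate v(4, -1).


Step 1: v_x = -u_y = 6y - 3
Step 2: v_y = u_x = 6x + 0
Step 3: v = 6xy - 3x + C
Step 4: v(0,0) = 0 => C = 0
Step 5: v(4, -1) = -36

-36


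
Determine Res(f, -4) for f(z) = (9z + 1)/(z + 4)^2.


Step 1: Pole of order 2 at z = -4
Step 2: Res = lim d/dz [(z + 4)^2 * f(z)] as z -> -4
Step 3: (z + 4)^2 * f(z) = 9z + 1
Step 4: d/dz[9z + 1] = 9

9


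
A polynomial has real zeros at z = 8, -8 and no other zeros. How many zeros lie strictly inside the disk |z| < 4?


Step 1: Check each root:
  z = 8: |8| = 8 >= 4
  z = -8: |-8| = 8 >= 4
Step 2: Count = 0

0


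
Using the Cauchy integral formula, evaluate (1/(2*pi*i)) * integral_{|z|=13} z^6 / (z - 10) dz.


Step 1: f(z) = z^6, a = 10 is inside |z| = 13
Step 2: By Cauchy integral formula: (1/(2pi*i)) * integral = f(a)
Step 3: f(10) = 10^6 = 1000000

1000000


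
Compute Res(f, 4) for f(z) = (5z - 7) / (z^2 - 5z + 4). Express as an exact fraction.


Step 1: Q(z) = z^2 - 5z + 4 = (z - 4)(z - 1)
Step 2: Q'(z) = 2z - 5
Step 3: Q'(4) = 3, P(4) = 13
Step 4: Res = P(4)/Q'(4) = 13/3 = 13/3

13/3


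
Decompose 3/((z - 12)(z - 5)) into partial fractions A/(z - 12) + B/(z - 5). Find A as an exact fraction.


Step 1: Multiply both sides by (z - 12) and set z = 12
Step 2: A = 3 / (12 - 5)
Step 3: A = 3 / 7
Step 4: A = 3/7

3/7


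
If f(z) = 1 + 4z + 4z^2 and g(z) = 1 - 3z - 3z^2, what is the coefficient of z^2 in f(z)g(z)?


Step 1: z^2 term in f*g comes from: (1)*(-3z^2) + (4z)*(-3z) + (4z^2)*(1)
Step 2: = -3 - 12 + 4
Step 3: = -11

-11


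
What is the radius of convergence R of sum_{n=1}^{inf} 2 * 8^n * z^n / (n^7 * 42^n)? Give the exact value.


Step 1: General term a_n = 2 * 8^n / (n^7 * 42^n)
Step 2: By the root test, |a_n|^(1/n) = 2^(1/n) * 8 / (n^(7/n) * 42) -> 8/42 as n -> infinity (since 2^(1/n) -> 1 and n^(7/n) -> 1)
Step 3: R = 1/lim|a_n|^(1/n) = 42/8 = 21/4

21/4


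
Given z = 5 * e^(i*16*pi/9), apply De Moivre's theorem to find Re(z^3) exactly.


Step 1: By De Moivre's theorem, z^3 = 5^3 * e^(i*3*16*pi/9) = 125 * (cos(16*pi/3) + i*sin(16*pi/3))
Step 2: |z|^3 = 5^3 = 125
Step 3: Reduce the angle mod 2*pi: 16*pi/3 - 4*pi = 4*pi/3
Step 4: cos(4*pi/3) = -1/2
Step 5: Re(z^3) = 125 * (-1/2) = -125/2

-125/2


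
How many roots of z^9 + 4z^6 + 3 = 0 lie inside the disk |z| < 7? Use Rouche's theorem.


Step 1: On |z| = 7 the three terms have sizes |z^9| = 7^9 = 40353607, |4z^6| = 4*7^6 = 470596, |3| = 3
Step 2: The dominant term is g(z) = z^9; let h(z) = 4z^6 + 3 so f = g + h
Step 3: On |z| = 7: |g| = 40353607 and |h| <= 470596 + 3 = 470599
Step 4: Since 40353607 > 470599, |h| < |g| on |z| = 7, so by Rouche f has the same number of zeros as g inside |z| < 7
Step 5: g(z) = z^9 has 9 zeros (all at the origin) inside |z| < 7. Answer = 9

9


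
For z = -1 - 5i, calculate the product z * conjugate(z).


Step 1: conj(z) = -1 + 5i
Step 2: z * conj(z) = (-1)^2 + (-5)^2
Step 3: = 1 + 25 = 26

26


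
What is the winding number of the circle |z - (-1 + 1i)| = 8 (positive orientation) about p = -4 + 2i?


Step 1: Center c = (-1, 1), radius = 8
Step 2: |p - c|^2 = (-3)^2 + 1^2 = 10
Step 3: r^2 = 64
Step 4: |p-c| < r so winding number = 1

1


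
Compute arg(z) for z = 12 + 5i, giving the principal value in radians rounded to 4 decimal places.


Step 1: z = 12 + 5i
Step 2: arg(z) = atan2(5, 12)
Step 3: arg(z) = 0.3948

0.3948


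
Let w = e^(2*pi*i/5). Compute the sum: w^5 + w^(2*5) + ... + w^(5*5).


Step 1: The sum sum_{j=1}^{n} w^(k*j) equals n if n | k, else 0.
Step 2: Here n = 5, k = 5
Step 3: Does n divide k? 5 | 5 -> True
Step 4: Sum = 5

5


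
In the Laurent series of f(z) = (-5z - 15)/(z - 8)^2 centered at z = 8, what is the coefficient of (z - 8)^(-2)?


Step 1: Write the numerator in powers of (z - 8): -5z - 15 = -5(z - 8) + (-5*8 - 15) = -5(z - 8) - 55
Step 2: Divide by (z - 8)^2: f(z) = -55(z - 8)^(-2) - 5(z - 8)^(-1)
Step 3: This finite sum is the Laurent series of f about z = 8.
Step 4: Coefficient of (z - 8)^(-2) = -5*8 - 15 = -55

-55


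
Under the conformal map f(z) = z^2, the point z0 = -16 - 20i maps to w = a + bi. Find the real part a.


Step 1: z0 = -16 - 20i
Step 2: z0^2 = (-16)^2 - (-20)^2 + 640i
Step 3: real part = 256 - 400 = -144

-144


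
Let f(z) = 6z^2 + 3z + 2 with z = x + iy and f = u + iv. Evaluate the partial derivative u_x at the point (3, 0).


Step 1: f(z) = 6(x+iy)^2 + 3(x+iy) + 2
Step 2: u = 6(x^2 - y^2) + 3x + 2
Step 3: u_x = 12x + 3
Step 4: At (3, 0): u_x = 36 + 3 = 39

39


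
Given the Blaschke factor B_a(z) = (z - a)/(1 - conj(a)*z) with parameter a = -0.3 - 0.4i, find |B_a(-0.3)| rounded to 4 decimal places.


Step 1: Numerator z0 - a = -0.3 - (-0.3 - 0.4i) = 0 + 0.4i
Step 2: Denominator 1 - conj(a)*z0 = 1 - (-0.3 + 0.4i)*(-0.3) = 0.91 + 0.12i
Step 3: |z0 - a|^2 = 0^2 + 0.4^2 = 0.16; |1 - conj(a)*z0|^2 = 0.91^2 + 0.12^2 = 0.8425
Step 4: |B_a(-0.3)| = sqrt(0.16 / 0.8425) = sqrt(0.189911)
Step 5: = 0.4358

0.4358


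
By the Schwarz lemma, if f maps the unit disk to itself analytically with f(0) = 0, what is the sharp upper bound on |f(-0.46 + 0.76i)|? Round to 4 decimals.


Step 1: Schwarz lemma: if f: D -> D is analytic with f(0) = 0, then |f(z)| <= |z| for all z in D, and this is sharp (f(z) = z).
Step 2: |z0|^2 = (-0.46)^2 + 0.76^2 = 0.7892
Step 3: |z0| = sqrt(0.7892) = 0.888369
Step 4: Best bound = |z0| = 0.8884

0.8884


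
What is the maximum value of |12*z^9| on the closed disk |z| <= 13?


Step 1: On |z| = 13, |f(z)| = 12 * |z|^9 = 12 * 13^9
Step 2: By maximum modulus principle, maximum is on boundary.
Step 3: Maximum = 12 * 10604499373 = 127253992476

127253992476


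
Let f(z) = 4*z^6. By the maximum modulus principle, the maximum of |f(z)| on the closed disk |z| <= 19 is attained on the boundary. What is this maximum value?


Step 1: On |z| = 19, |f(z)| = 4 * |z|^6 = 4 * 19^6
Step 2: By maximum modulus principle, maximum is on boundary.
Step 3: Maximum = 4 * 47045881 = 188183524

188183524


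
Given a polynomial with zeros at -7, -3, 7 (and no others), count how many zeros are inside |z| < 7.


Step 1: Check each root:
  z = -7: |-7| = 7 >= 7
  z = -3: |-3| = 3 < 7
  z = 7: |7| = 7 >= 7
Step 2: Count = 1

1


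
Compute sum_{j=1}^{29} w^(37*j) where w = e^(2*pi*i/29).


Step 1: The sum sum_{j=1}^{n} w^(k*j) equals n if n | k, else 0.
Step 2: Here n = 29, k = 37
Step 3: Does n divide k? 29 | 37 -> False
Step 4: Sum = 0

0
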